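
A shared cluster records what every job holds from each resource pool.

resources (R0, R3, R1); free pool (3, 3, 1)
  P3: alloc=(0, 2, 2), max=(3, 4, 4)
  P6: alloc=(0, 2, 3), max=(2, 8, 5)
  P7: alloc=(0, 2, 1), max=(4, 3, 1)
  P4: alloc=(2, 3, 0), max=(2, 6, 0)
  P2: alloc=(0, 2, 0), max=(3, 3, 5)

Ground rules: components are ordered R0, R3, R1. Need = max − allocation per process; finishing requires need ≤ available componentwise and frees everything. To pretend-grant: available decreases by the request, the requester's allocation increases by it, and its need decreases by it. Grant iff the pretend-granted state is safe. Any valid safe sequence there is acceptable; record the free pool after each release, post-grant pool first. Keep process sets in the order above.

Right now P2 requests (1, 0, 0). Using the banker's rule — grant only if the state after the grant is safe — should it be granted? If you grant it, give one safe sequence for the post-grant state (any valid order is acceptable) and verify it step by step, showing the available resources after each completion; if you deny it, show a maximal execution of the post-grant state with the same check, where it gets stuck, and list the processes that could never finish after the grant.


GRANT: granting preserves safety; a valid post-grant sequence is P4, P7, P3, P6, P2.
Key observation: with (2, 3, 1) left after the transfer, P4 can run at once — the state stays safe.
Verifying the post-grant state step by step:
  pool = (2, 3, 1)
  P4 needs (0, 3, 0) <= (2, 3, 1) -> finishes; pool += (2, 3, 0) = (4, 6, 1)
  P7 needs (4, 1, 0) <= (4, 6, 1) -> finishes; pool += (0, 2, 1) = (4, 8, 2)
  P3 needs (3, 2, 2) <= (4, 8, 2) -> finishes; pool += (0, 2, 2) = (4, 10, 4)
  P6 needs (2, 6, 2) <= (4, 10, 4) -> finishes; pool += (0, 2, 3) = (4, 12, 7)
  P2 needs (2, 1, 5) <= (4, 12, 7) -> finishes; pool += (1, 2, 0) = (5, 14, 7)


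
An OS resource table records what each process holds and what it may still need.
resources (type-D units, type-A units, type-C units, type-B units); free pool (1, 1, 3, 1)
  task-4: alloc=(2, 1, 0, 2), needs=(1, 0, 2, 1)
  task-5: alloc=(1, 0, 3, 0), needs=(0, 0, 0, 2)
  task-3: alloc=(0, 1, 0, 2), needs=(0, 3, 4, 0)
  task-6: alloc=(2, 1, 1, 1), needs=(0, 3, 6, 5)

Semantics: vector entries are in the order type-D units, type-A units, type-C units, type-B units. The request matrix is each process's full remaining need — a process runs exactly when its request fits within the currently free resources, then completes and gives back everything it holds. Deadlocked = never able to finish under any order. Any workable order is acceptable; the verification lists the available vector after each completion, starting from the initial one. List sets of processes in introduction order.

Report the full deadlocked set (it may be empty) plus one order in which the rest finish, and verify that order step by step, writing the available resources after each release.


Deadlocked: task-3 and task-6.
Key observation: after task-4, task-5 complete, (4, 2, 6, 3) is the best the pool ever gets, yet each leftover process wants more type-A units.
The rest can finish in the order task-4, task-5. Check, step by step:
  pool = (1, 1, 3, 1)
  task-4 needs (1, 0, 2, 1) <= (1, 1, 3, 1) -> finishes; pool += (2, 1, 0, 2) = (3, 2, 3, 3)
  task-5 needs (0, 0, 0, 2) <= (3, 2, 3, 3) -> finishes; pool += (1, 0, 3, 0) = (4, 2, 6, 3)
The blocked processes can never fit:
  blocked: task-3 wants (0, 3, 4, 0), pool (4, 2, 6, 3) — not enough type-A units
  blocked: task-6 wants (0, 3, 6, 5), pool (4, 2, 6, 3) — not enough type-A units and type-B units


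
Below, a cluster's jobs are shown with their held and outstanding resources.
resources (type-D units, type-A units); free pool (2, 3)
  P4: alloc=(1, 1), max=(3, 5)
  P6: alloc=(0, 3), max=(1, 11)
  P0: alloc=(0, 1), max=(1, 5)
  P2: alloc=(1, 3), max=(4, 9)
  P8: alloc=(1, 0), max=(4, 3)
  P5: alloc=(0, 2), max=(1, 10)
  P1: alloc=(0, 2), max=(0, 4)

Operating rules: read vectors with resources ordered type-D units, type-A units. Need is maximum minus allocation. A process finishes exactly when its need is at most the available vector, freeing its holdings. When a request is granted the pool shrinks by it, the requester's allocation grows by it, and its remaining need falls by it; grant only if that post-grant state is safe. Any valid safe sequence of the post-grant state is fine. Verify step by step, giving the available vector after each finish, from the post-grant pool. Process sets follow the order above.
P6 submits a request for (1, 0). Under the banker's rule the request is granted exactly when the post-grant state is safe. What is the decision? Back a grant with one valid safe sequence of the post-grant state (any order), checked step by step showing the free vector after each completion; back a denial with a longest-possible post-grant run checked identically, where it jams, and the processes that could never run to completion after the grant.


DENY. Granting would leave the state unsafe.
Key observation: after P1, P0 the pool peaks at (1, 6), and each blocked process is short somewhere: P4 on type-D units; P6 on type-A units; P2 on type-D units; P8 on type-D units; P5 on type-A units.
On the post-grant state, P1, P0 is a maximal run — nothing extends it. Check, step by step:
  pool = (1, 3)
  P1 needs (0, 2) <= (1, 3) -> finishes; pool += (0, 2) = (1, 5)
  P0 needs (1, 4) <= (1, 5) -> finishes; pool += (0, 1) = (1, 6)
  blocked: P4 wants (2, 4), pool (1, 6) — not enough type-D units
  blocked: P6 wants (0, 8), pool (1, 6) — not enough type-A units
  blocked: P2 wants (3, 6), pool (1, 6) — not enough type-D units
  blocked: P8 wants (3, 3), pool (1, 6) — not enough type-D units
  blocked: P5 wants (1, 8), pool (1, 6) — not enough type-A units
Processes that could never finish after the grant: P4, P6, P2, P8 and P5.


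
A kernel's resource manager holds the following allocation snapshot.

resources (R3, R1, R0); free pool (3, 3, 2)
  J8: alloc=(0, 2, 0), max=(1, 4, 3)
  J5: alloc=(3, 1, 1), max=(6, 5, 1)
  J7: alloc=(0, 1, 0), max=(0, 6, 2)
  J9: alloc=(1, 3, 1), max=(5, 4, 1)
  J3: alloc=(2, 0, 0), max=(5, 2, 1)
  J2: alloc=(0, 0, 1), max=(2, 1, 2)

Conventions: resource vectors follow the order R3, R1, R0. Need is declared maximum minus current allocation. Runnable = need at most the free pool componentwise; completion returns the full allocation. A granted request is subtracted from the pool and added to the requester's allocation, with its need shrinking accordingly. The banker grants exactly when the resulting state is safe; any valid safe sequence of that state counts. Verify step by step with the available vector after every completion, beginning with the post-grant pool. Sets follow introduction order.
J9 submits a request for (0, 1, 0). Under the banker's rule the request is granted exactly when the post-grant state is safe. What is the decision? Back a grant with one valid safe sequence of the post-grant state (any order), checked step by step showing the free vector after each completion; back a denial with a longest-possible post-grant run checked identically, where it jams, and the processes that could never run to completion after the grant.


GRANT: granting preserves safety; a valid post-grant sequence is J3, J9, J8, J5, J7, J2.
Key observation: (3, 2, 2) free after granting still covers J3 first, and each release covers the next.
Verifying the post-grant state step by step:
  pool = (3, 2, 2)
  J3 needs (3, 2, 1) <= (3, 2, 2) -> finishes; pool += (2, 0, 0) = (5, 2, 2)
  J9 needs (4, 0, 0) <= (5, 2, 2) -> finishes; pool += (1, 4, 1) = (6, 6, 3)
  J8 needs (1, 2, 3) <= (6, 6, 3) -> finishes; pool += (0, 2, 0) = (6, 8, 3)
  J5 needs (3, 4, 0) <= (6, 8, 3) -> finishes; pool += (3, 1, 1) = (9, 9, 4)
  J7 needs (0, 5, 2) <= (9, 9, 4) -> finishes; pool += (0, 1, 0) = (9, 10, 4)
  J2 needs (2, 1, 1) <= (9, 10, 4) -> finishes; pool += (0, 0, 1) = (9, 10, 5)


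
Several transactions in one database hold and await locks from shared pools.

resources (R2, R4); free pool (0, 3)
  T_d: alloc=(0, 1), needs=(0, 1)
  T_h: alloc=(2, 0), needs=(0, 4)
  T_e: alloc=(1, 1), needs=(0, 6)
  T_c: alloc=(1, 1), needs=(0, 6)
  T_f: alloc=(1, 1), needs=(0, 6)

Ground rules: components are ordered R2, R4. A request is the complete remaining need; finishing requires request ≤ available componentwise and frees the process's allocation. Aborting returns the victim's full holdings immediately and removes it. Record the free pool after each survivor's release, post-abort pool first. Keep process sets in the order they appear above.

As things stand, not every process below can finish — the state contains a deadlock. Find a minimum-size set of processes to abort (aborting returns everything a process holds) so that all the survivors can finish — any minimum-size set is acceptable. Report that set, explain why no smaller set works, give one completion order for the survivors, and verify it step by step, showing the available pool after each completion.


Abort T_e and T_f.
Key observation: T_c had no path to completion before; after the abort of T_e and T_f ((2, 2) returned), step 3 is where it fits.
No one abort is enough; case by case: T_d alone leaves T_e blocked (short on R4); T_h alone leaves T_e blocked (short on R4); T_e alone leaves T_c blocked (short on R4); T_c alone leaves T_e blocked (short on R4); T_f alone leaves T_e blocked (short on R4).
The survivors complete as T_d, T_h, T_c. Verifying each step (starting from the post-abort pool):
  pool = (2, 5)
  T_d needs (0, 1) <= (2, 5) -> finishes; pool += (0, 1) = (2, 6)
  T_h needs (0, 4) <= (2, 6) -> finishes; pool += (2, 0) = (4, 6)
  T_c needs (0, 6) <= (4, 6) -> finishes; pool += (1, 1) = (5, 7)


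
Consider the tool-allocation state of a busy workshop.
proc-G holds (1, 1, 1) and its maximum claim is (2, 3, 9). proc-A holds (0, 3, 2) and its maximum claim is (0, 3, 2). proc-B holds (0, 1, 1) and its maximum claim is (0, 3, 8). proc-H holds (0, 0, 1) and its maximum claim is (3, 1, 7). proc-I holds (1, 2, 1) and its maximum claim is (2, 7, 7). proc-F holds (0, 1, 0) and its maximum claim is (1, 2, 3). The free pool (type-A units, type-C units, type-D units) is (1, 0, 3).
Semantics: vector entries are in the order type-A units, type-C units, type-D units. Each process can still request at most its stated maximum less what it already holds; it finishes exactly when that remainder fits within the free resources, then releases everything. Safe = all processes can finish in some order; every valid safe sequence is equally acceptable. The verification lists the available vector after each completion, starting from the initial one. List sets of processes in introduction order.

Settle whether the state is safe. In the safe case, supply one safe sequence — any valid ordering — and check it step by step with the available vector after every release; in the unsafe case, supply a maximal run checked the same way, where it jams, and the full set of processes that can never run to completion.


UNSAFE — no complete ordering exists.
Key observation: proc-A, proc-F can finish, but then (1, 4, 5) is all there is, and the blocked group's type-D units demands exceed it.
Going as far as possible: proc-A, proc-F; after that, nothing fits. Verifying each step:
  pool = (1, 0, 3)
  proc-A: need (0, 0, 0) fits (1, 0, 3); releases (0, 3, 2), pool now (1, 3, 5)
  proc-F: need (1, 1, 3) fits (1, 3, 5); releases (0, 1, 0), pool now (1, 4, 5)
  proc-G still needs (1, 2, 8) but only (1, 4, 5) is free — short on type-D units
  proc-B still needs (0, 2, 7) but only (1, 4, 5) is free — short on type-D units
  proc-H still needs (3, 1, 6) but only (1, 4, 5) is free — short on type-A units and type-D units
  proc-I still needs (1, 5, 6) but only (1, 4, 5) is free — short on type-C units and type-D units
Permanently blocked: proc-G, proc-B, proc-H and proc-I.


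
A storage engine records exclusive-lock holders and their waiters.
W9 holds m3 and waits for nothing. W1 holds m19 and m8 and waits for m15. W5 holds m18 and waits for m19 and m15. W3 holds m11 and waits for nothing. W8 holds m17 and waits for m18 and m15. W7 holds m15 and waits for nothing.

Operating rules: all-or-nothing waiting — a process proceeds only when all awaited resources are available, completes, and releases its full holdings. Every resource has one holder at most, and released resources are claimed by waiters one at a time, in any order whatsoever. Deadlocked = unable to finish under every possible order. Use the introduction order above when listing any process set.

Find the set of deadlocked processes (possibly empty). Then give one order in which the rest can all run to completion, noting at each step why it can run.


The deadlocked set is empty.
Key observation: every chain of waits terminates; starting from the processes that wait on nothing, all the rest unlock in turn.
One completion order for the rest: W7, W1, W9, W5, W8, W3.
Walking it through:
  run W7 (it waits on nothing); releases m15
  run W1 (all its waits — m15 — are resolved); releases m19 and m8
  run W9 (it waits on nothing); releases m3
  run W5 (all its waits — m19 and m15 — are resolved); releases m18
  run W8 (all its waits — m18 and m15 — are resolved); releases m17
  run W3 (it waits on nothing); releases m11


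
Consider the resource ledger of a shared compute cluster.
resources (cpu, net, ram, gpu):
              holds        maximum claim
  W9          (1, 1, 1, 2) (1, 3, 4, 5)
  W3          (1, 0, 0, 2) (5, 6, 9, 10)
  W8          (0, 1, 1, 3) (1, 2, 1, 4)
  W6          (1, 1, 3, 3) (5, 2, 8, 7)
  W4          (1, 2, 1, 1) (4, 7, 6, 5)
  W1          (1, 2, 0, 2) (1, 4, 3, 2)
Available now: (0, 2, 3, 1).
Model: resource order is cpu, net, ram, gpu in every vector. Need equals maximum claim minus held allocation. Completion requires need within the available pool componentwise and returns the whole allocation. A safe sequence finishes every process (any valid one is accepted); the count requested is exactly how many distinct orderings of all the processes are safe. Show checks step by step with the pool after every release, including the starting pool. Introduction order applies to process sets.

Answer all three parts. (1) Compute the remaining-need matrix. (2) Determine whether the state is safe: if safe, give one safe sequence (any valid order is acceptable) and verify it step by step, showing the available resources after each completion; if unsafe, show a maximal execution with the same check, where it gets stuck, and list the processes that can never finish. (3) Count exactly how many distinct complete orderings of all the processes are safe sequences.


(1) Outstanding need per process (order cpu, net, ram, gpu):
  W9: (0, 2, 3, 3)
  W3: (4, 6, 9, 8)
  W8: (1, 1, 0, 1)
  W6: (4, 1, 5, 4)
  W4: (3, 5, 5, 4)
  W1: (0, 2, 3, 0)
(2) UNSAFE — no complete ordering exists.
Key observation: no order helps: past W1, W9, W8, the free pool tops out at (2, 6, 5, 8), below what each blocked process needs in cpu.
A maximal execution: W1, W9, W8 — then nothing else fits. Step-by-step check:
  pool = (0, 2, 3, 1)
  W1 needs (0, 2, 3, 0) <= (0, 2, 3, 1) -> finishes; pool += (1, 2, 0, 2) = (1, 4, 3, 3)
  W9 needs (0, 2, 3, 3) <= (1, 4, 3, 3) -> finishes; pool += (1, 1, 1, 2) = (2, 5, 4, 5)
  W8 needs (1, 1, 0, 1) <= (2, 5, 4, 5) -> finishes; pool += (0, 1, 1, 3) = (2, 6, 5, 8)
  W3 cannot run: need (4, 6, 9, 8) vs free (2, 6, 5, 8) (insufficient cpu and ram)
  W6 cannot run: need (4, 1, 5, 4) vs free (2, 6, 5, 8) (insufficient cpu)
  W4 cannot run: need (3, 5, 5, 4) vs free (2, 6, 5, 8) (insufficient cpu)
Processes that can never finish: W3, W6 and W4.
(3) Exactly 0 of the possible complete orderings are safe sequences.


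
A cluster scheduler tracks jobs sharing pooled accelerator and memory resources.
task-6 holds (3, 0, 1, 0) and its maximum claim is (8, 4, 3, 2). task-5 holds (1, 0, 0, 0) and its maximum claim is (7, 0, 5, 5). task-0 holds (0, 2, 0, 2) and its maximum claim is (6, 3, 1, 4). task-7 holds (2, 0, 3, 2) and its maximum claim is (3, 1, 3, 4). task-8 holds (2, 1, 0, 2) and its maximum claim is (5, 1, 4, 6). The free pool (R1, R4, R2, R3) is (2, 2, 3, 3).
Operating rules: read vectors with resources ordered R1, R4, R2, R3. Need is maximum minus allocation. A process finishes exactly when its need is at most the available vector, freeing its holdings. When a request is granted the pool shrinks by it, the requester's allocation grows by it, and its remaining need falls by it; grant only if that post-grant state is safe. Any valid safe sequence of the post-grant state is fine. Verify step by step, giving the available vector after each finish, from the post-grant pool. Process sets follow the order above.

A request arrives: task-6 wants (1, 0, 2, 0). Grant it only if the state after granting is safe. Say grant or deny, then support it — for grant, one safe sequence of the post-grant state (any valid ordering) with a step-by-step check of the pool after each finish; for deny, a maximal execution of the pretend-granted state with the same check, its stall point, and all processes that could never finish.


DENY: after the grant no complete ordering would exist.
Key observation: after task-7, task-8 the pool peaks at (5, 3, 4, 7), and each blocked process is short somewhere: task-6 on R4; task-5 on R1, R2; task-0 on R1.
Pretend the grant happened; the run task-7, task-8 goes as far as possible. Step-by-step check:
  pool = (1, 2, 1, 3)
  task-7 needs (1, 1, 0, 2) <= (1, 2, 1, 3) -> finishes; pool += (2, 0, 3, 2) = (3, 2, 4, 5)
  task-8 needs (3, 0, 4, 4) <= (3, 2, 4, 5) -> finishes; pool += (2, 1, 0, 2) = (5, 3, 4, 7)
  task-6 still needs (4, 4, 0, 2) but only (5, 3, 4, 7) is free — short on R4
  task-5 still needs (6, 0, 5, 5) but only (5, 3, 4, 7) is free — short on R1 and R2
  task-0 still needs (6, 1, 1, 2) but only (5, 3, 4, 7) is free — short on R1
Post-grant, the permanently blocked set is task-6, task-5 and task-0.


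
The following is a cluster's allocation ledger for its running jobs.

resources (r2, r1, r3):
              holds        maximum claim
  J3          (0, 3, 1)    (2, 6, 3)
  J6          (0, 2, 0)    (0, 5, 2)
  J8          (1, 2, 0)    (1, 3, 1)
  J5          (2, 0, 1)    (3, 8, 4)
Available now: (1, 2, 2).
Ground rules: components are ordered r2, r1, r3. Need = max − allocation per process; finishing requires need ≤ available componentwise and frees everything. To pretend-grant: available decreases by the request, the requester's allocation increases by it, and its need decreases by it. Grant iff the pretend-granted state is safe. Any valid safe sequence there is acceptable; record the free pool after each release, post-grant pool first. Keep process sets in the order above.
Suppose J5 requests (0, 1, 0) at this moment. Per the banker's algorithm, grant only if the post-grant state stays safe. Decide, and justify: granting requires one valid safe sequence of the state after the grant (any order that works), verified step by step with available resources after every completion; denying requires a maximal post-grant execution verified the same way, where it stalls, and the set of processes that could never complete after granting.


GRANT. The post-grant state is safe; one safe sequence: J8, J6, J3, J5.
Key observation: (1, 1, 2) free after granting still covers J8 first, and each release covers the next.
Check on the post-grant state, step by step:
  pool = (1, 1, 2)
  J8 needs (0, 1, 1) <= (1, 1, 2) -> finishes; pool += (1, 2, 0) = (2, 3, 2)
  J6 needs (0, 3, 2) <= (2, 3, 2) -> finishes; pool += (0, 2, 0) = (2, 5, 2)
  J3 needs (2, 3, 2) <= (2, 5, 2) -> finishes; pool += (0, 3, 1) = (2, 8, 3)
  J5 needs (1, 7, 3) <= (2, 8, 3) -> finishes; pool += (2, 1, 1) = (4, 9, 4)


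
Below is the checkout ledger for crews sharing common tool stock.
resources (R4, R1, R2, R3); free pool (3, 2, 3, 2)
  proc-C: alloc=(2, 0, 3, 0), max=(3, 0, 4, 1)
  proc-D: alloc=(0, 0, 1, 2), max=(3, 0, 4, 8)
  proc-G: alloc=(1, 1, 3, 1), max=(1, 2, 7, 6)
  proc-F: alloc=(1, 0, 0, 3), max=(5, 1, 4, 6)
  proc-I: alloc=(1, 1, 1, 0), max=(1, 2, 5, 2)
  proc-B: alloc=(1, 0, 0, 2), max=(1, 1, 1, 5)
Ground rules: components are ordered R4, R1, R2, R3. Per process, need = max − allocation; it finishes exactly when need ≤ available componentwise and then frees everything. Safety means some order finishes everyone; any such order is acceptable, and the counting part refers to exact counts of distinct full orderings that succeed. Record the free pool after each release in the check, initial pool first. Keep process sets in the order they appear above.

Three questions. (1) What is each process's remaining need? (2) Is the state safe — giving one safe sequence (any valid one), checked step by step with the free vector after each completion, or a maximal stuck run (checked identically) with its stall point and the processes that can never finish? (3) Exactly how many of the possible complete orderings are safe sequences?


(1) Remaining need (order R4, R1, R2, R3):
  proc-C: (1, 0, 1, 1)
  proc-D: (3, 0, 3, 6)
  proc-G: (0, 1, 4, 5)
  proc-F: (4, 1, 4, 3)
  proc-I: (0, 1, 4, 2)
  proc-B: (0, 1, 1, 3)
(2) UNSAFE.
Key observation: even finishing proc-C, proc-I leaves just (6, 3, 7, 2) free — too little R3 for any of the remaining processes.
The run proc-C, proc-I cannot be extended any further. Check, step by step:
  pool = (3, 2, 3, 2)
  run proc-C (needs (1, 0, 1, 1), free (3, 2, 3, 2)); after release of (2, 0, 3, 0) the pool is (5, 2, 6, 2)
  run proc-I (needs (0, 1, 4, 2), free (5, 2, 6, 2)); after release of (1, 1, 1, 0) the pool is (6, 3, 7, 2)
  blocked: proc-D wants (3, 0, 3, 6), pool (6, 3, 7, 2) — not enough R3
  blocked: proc-G wants (0, 1, 4, 5), pool (6, 3, 7, 2) — not enough R3
  blocked: proc-F wants (4, 1, 4, 3), pool (6, 3, 7, 2) — not enough R3
  blocked: proc-B wants (0, 1, 1, 3), pool (6, 3, 7, 2) — not enough R3
Never able to finish: proc-D, proc-G, proc-F and proc-B.
(3) Exactly 0 of the possible complete orderings are safe sequences.


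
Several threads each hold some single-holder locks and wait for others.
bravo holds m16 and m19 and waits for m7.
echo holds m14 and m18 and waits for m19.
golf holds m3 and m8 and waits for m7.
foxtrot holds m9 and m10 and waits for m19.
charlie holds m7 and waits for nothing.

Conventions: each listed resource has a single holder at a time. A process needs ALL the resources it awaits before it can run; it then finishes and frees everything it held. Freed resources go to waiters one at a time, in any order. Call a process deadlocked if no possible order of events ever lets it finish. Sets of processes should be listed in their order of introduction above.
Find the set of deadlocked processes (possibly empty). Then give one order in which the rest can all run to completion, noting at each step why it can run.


Nothing here is deadlocked.
Key observation: the wait relation is loop-free; peeling off processes with no waits unwinds the whole state.
The rest can finish in the order charlie, golf, bravo, echo, foxtrot.
Walking it through:
  charlie: no waits; runs immediately, freeing m7
  golf waits on m7 — all released -> runs and releases m3 and m8
  bravo waits on m7 — all released -> runs and releases m16 and m19
  echo waits on m19 — all released -> runs and releases m14 and m18
  foxtrot waits on m19 — all released -> runs and releases m9 and m10


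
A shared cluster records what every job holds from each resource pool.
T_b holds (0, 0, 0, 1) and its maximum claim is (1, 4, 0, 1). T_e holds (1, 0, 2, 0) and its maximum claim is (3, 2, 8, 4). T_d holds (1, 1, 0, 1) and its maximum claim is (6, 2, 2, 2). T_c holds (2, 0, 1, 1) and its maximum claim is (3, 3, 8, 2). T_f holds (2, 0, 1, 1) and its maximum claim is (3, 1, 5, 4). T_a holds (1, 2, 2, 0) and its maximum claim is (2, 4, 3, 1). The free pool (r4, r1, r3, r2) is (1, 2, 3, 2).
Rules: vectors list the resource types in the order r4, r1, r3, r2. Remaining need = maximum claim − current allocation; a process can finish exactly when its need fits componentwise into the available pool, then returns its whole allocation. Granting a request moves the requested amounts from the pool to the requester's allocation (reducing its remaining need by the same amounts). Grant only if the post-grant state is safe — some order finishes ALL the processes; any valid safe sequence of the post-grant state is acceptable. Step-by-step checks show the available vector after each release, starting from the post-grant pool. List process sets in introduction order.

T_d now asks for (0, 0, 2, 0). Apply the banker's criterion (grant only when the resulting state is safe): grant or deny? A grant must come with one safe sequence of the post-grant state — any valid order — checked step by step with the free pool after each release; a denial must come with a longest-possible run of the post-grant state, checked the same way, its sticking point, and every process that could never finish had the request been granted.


DENY: after the grant no complete ordering would exist.
Key observation: after T_a, T_b the pool peaks at (2, 4, 3, 3), and each blocked process is short somewhere: T_e on r3, r2; T_d on r4; T_c on r3; T_f on r3.
On the post-grant state, T_a, T_b is a maximal run — nothing extends it. Walking it through:
  pool = (1, 2, 1, 2)
  T_a needs (1, 2, 1, 1) <= (1, 2, 1, 2) -> finishes; pool += (1, 2, 2, 0) = (2, 4, 3, 2)
  T_b needs (1, 4, 0, 0) <= (2, 4, 3, 2) -> finishes; pool += (0, 0, 0, 1) = (2, 4, 3, 3)
  blocked: T_e wants (2, 2, 6, 4), pool (2, 4, 3, 3) — not enough r3 and r2
  blocked: T_d wants (5, 1, 0, 1), pool (2, 4, 3, 3) — not enough r4
  blocked: T_c wants (1, 3, 7, 1), pool (2, 4, 3, 3) — not enough r3
  blocked: T_f wants (1, 1, 4, 3), pool (2, 4, 3, 3) — not enough r3
Post-grant, the permanently blocked set is T_e, T_d, T_c and T_f.


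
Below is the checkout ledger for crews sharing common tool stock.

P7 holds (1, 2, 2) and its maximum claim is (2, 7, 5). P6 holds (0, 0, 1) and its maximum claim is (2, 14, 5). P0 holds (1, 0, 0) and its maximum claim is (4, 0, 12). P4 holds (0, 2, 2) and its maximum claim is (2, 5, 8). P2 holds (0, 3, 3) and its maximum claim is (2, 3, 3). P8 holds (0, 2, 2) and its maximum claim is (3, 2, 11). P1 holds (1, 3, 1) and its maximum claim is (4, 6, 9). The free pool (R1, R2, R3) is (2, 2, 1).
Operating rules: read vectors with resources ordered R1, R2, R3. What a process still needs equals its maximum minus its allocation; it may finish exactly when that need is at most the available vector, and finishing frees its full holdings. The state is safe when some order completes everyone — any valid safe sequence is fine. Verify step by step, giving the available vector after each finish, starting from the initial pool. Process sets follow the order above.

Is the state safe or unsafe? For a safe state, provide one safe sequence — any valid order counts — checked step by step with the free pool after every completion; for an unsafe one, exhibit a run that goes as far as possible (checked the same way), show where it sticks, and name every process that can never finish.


SAFE, for example via the order P2, P7, P4, P1, P8, P6, P0.
Key observation: reading the order forward, P2 is the first process whose need (2, 0, 0) meets the free pool (2, 2, 1) exactly on a resource it requests.
Step-by-step check:
  pool = (2, 2, 1)
  P2 needs (2, 0, 0) <= (2, 2, 1) -> finishes; pool += (0, 3, 3) = (2, 5, 4)
  P7 needs (1, 5, 3) <= (2, 5, 4) -> finishes; pool += (1, 2, 2) = (3, 7, 6)
  P4 needs (2, 3, 6) <= (3, 7, 6) -> finishes; pool += (0, 2, 2) = (3, 9, 8)
  P1 needs (3, 3, 8) <= (3, 9, 8) -> finishes; pool += (1, 3, 1) = (4, 12, 9)
  P8 needs (3, 0, 9) <= (4, 12, 9) -> finishes; pool += (0, 2, 2) = (4, 14, 11)
  P6 needs (2, 14, 4) <= (4, 14, 11) -> finishes; pool += (0, 0, 1) = (4, 14, 12)
  P0 needs (3, 0, 12) <= (4, 14, 12) -> finishes; pool += (1, 0, 0) = (5, 14, 12)


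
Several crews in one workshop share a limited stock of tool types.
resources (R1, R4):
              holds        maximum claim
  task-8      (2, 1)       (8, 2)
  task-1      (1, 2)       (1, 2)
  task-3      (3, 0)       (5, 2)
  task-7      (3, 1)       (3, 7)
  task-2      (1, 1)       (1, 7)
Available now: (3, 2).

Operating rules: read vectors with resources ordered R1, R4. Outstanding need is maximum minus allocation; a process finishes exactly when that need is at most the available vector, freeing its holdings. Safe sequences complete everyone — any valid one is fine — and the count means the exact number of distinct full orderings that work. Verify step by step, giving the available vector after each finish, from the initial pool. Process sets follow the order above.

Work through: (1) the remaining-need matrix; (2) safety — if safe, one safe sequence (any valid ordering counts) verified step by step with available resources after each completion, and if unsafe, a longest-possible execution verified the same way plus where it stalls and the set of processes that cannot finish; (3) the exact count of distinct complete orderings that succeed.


(1) Need matrix, components ordered R1, R4:
  task-8: (6, 1)
  task-1: (0, 0)
  task-3: (2, 2)
  task-7: (0, 6)
  task-2: (0, 6)
(2) UNSAFE — no complete ordering exists.
Key observation: R4 is the bottleneck — with task-3, task-8, task-1 done the pool holds (9, 5), short of every remaining need.
Going as far as possible: task-3, task-8, task-1; after that, nothing fits. Check, step by step:
  pool = (3, 2)
  task-3: need (2, 2) fits (3, 2); releases (3, 0), pool now (6, 2)
  task-8: need (6, 1) fits (6, 2); releases (2, 1), pool now (8, 3)
  task-1: need (0, 0) fits (8, 3); releases (1, 2), pool now (9, 5)
  task-7 cannot run: need (0, 6) vs free (9, 5) (insufficient R4)
  task-2 cannot run: need (0, 6) vs free (9, 5) (insufficient R4)
Never able to finish: task-7 and task-2.
(3) The exact count: 0 of the possible complete orderings are safe sequences.


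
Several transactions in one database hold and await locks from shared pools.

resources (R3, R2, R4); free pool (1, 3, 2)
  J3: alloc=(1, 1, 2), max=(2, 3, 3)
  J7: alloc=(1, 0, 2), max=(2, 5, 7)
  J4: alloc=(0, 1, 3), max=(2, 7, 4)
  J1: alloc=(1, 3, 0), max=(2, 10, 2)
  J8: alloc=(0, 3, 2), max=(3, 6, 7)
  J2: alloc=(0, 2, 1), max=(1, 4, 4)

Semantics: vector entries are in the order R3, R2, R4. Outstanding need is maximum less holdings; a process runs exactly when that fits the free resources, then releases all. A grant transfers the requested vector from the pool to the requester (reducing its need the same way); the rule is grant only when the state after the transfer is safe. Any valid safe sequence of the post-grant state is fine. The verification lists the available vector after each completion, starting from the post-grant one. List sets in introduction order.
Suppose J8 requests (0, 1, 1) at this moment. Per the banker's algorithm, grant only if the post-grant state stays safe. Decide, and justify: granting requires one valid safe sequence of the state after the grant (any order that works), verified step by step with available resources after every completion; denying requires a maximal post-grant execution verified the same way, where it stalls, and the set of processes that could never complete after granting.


DENY: after the grant no complete ordering would exist.
Key observation: after J3, J2 the pool peaks at (2, 5, 4), and each blocked process is short somewhere: J7 on R4; J4 on R2; J1 on R2; J8 on R3.
Pretend the grant happened; the run J3, J2 goes as far as possible. Verifying each step:
  pool = (1, 2, 1)
  J3: need (1, 2, 1) fits (1, 2, 1); releases (1, 1, 2), pool now (2, 3, 3)
  J2: need (1, 2, 3) fits (2, 3, 3); releases (0, 2, 1), pool now (2, 5, 4)
  J7 cannot run: need (1, 5, 5) vs free (2, 5, 4) (insufficient R4)
  J4 cannot run: need (2, 6, 1) vs free (2, 5, 4) (insufficient R2)
  J1 cannot run: need (1, 7, 2) vs free (2, 5, 4) (insufficient R2)
  J8 cannot run: need (3, 2, 4) vs free (2, 5, 4) (insufficient R3)
Had the request been granted, J7, J4, J1 and J8 could never finish.


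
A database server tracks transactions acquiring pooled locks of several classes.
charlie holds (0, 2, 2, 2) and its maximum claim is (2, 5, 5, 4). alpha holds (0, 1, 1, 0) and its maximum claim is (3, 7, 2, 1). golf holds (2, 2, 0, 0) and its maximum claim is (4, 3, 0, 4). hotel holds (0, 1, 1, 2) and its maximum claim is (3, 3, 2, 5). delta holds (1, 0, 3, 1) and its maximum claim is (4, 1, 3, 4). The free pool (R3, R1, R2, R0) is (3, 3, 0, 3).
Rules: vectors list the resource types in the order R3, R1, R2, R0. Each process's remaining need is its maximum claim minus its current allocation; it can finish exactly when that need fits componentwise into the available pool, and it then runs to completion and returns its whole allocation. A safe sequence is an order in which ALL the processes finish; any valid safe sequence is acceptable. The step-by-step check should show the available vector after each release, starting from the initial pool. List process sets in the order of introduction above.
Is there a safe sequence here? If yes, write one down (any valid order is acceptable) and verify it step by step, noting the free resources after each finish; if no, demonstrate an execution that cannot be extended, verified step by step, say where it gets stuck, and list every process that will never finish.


SAFE. One safe sequence: delta, golf, hotel, alpha, charlie.
Key observation: the first exact fit in this order is delta — it needs (3, 1, 0, 3) with (3, 3, 0, 3) free, meeting a requested resource to the last unit.
Walking it through:
  pool = (3, 3, 0, 3)
  delta: need (3, 1, 0, 3) fits (3, 3, 0, 3); releases (1, 0, 3, 1), pool now (4, 3, 3, 4)
  golf: need (2, 1, 0, 4) fits (4, 3, 3, 4); releases (2, 2, 0, 0), pool now (6, 5, 3, 4)
  hotel: need (3, 2, 1, 3) fits (6, 5, 3, 4); releases (0, 1, 1, 2), pool now (6, 6, 4, 6)
  alpha: need (3, 6, 1, 1) fits (6, 6, 4, 6); releases (0, 1, 1, 0), pool now (6, 7, 5, 6)
  charlie: need (2, 3, 3, 2) fits (6, 7, 5, 6); releases (0, 2, 2, 2), pool now (6, 9, 7, 8)


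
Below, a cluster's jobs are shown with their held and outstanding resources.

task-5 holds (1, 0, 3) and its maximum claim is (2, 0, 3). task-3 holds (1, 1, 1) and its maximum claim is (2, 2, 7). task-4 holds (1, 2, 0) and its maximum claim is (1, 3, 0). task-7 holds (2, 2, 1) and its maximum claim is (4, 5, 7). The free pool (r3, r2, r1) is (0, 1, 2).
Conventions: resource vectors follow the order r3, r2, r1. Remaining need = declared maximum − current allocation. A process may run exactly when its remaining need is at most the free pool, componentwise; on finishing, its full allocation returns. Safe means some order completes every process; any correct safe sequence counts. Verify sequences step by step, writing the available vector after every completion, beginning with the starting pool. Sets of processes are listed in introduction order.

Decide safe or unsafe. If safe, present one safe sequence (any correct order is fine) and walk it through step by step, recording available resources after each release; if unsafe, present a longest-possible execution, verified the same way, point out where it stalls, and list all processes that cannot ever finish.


UNSAFE.
Key observation: task-4, task-5 can finish, but then (2, 3, 5) is all there is, and the blocked group's r1 demands exceed it.
Going as far as possible: task-4, task-5; after that, nothing fits. Verifying each step:
  pool = (0, 1, 2)
  run task-4 (needs (0, 1, 0), free (0, 1, 2)); after release of (1, 2, 0) the pool is (1, 3, 2)
  run task-5 (needs (1, 0, 0), free (1, 3, 2)); after release of (1, 0, 3) the pool is (2, 3, 5)
  blocked: task-3 wants (1, 1, 6), pool (2, 3, 5) — not enough r1
  blocked: task-7 wants (2, 3, 6), pool (2, 3, 5) — not enough r1
Never able to finish: task-3 and task-7.


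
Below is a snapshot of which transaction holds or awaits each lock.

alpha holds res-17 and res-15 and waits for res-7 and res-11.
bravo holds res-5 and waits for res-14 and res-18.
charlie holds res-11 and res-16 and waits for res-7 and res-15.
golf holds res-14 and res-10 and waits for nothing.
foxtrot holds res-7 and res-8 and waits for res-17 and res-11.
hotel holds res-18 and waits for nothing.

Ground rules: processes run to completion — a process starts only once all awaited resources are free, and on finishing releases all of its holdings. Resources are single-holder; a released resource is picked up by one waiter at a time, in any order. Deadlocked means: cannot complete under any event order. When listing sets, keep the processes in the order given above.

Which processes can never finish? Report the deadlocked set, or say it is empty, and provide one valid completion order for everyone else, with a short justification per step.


Deadlocked: alpha, charlie and foxtrot.
Key observation: the knot is the closed ring of waits alpha -> charlie -> alpha; foxtrot is caught in further circular waits.
A valid finishing order for the others: golf, hotel, bravo.
Step-by-step check:
  golf waits on nothing -> runs at once and releases res-14 and res-10
  hotel waits on nothing -> runs at once and releases res-18
  run bravo (all its waits — res-14 and res-18 — are resolved); releases res-5


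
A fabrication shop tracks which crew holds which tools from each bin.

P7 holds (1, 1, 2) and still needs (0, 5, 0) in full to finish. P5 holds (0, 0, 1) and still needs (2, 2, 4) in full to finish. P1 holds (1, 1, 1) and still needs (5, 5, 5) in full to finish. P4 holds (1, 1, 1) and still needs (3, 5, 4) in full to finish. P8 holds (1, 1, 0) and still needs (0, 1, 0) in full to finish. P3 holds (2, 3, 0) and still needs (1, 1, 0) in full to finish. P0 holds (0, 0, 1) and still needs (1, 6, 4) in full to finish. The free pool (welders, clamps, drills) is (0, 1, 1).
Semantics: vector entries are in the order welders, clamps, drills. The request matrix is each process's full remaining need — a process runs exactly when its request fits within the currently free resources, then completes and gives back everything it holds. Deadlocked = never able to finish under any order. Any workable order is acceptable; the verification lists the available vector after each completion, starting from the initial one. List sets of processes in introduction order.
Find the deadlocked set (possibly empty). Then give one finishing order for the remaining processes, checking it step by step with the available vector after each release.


Deadlocked set: P5, P1, P4 and P0.
Key observation: the wall is drills: completing P8, P3, P7 brings the pool only to (4, 6, 3), and all the rest need more.
The rest can finish in the order P8, P3, P7. Walking it through:
  pool = (0, 1, 1)
  run P8 (needs (0, 1, 0), free (0, 1, 1)); after release of (1, 1, 0) the pool is (1, 2, 1)
  run P3 (needs (1, 1, 0), free (1, 2, 1)); after release of (2, 3, 0) the pool is (3, 5, 1)
  run P7 (needs (0, 5, 0), free (3, 5, 1)); after release of (1, 1, 2) the pool is (4, 6, 3)
The stuck group stays short no matter what:
  blocked: P5 wants (2, 2, 4), pool (4, 6, 3) — not enough drills
  blocked: P1 wants (5, 5, 5), pool (4, 6, 3) — not enough welders and drills
  blocked: P4 wants (3, 5, 4), pool (4, 6, 3) — not enough drills
  blocked: P0 wants (1, 6, 4), pool (4, 6, 3) — not enough drills


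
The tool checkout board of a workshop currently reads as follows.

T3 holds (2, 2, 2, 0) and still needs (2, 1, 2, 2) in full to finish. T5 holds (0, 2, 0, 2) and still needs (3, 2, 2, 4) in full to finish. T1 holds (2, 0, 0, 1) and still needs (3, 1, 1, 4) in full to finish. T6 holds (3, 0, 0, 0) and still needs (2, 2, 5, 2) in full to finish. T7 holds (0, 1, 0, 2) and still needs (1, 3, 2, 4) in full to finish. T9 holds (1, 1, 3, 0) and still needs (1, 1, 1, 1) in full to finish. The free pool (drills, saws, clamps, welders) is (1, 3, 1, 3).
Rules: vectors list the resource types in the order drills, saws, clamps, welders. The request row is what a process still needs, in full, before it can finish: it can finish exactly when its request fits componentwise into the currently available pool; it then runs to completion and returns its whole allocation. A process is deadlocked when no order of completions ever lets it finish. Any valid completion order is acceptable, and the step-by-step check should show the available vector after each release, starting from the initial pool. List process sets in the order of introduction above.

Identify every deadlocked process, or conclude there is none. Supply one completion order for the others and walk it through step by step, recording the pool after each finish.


Deadlocked: T5, T1 and T7.
Key observation: welders is the bottleneck — with T9, T3, T6 done the pool holds (7, 6, 6, 3), short of every remaining need.
The rest can finish in the order T9, T3, T6. Check, step by step:
  pool = (1, 3, 1, 3)
  T9 needs (1, 1, 1, 1) <= (1, 3, 1, 3) -> finishes; pool += (1, 1, 3, 0) = (2, 4, 4, 3)
  T3 needs (2, 1, 2, 2) <= (2, 4, 4, 3) -> finishes; pool += (2, 2, 2, 0) = (4, 6, 6, 3)
  T6 needs (2, 2, 5, 2) <= (4, 6, 6, 3) -> finishes; pool += (3, 0, 0, 0) = (7, 6, 6, 3)
The stuck group stays short no matter what:
  T5 still needs (3, 2, 2, 4) but only (7, 6, 6, 3) is free — short on welders
  T1 still needs (3, 1, 1, 4) but only (7, 6, 6, 3) is free — short on welders
  T7 still needs (1, 3, 2, 4) but only (7, 6, 6, 3) is free — short on welders
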